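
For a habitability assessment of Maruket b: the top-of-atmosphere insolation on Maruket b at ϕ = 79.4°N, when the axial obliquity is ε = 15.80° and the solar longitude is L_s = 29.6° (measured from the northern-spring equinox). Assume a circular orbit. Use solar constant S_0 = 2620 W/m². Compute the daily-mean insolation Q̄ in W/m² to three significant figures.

Q̄ ≈ 367 W/m²

Solar declination: sin δ = sin ε · sin L_s = sin 15.80° × sin 29.6° = 0.13449, so δ = +7.729°.
cos h₀ = −tan(+79.4°) tan(+7.729°) = -0.7252, h₀ = 2.3822 rad.
Bracket: h₀ sin ϕ sin δ + cos ϕ cos δ sin h₀ = 2.3822×0.98294×0.13449 + 0.18395×0.99091×0.68850 = 0.314916 + 0.125498 = 0.440414.
Q̄ = (S_0/π) × [bracket] = (2620/π) × 0.440414 = 367.3 W/m².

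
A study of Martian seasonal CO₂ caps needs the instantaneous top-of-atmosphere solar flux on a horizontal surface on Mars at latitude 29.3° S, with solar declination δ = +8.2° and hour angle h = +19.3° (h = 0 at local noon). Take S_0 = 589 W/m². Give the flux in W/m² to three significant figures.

cos θ_z = sin ϕ sin δ + cos ϕ cos δ cos h = -0.069800 + 0.814645 = 0.744845.
Flux = S_0 · cos θ_z = 589 × 0.744845 = 438.7 W/m².

439 W/m²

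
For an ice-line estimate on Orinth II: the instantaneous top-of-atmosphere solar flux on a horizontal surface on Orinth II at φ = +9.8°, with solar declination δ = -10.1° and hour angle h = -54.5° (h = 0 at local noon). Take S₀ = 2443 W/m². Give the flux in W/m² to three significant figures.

1.30e+03 W/m²

cos θ_z = sin φ sin δ + cos φ cos δ cos h = -0.029849 + 0.563362 = 0.533513.
Flux = S₀ · cos θ_z = 2443 × 0.533513 = 1303 W/m².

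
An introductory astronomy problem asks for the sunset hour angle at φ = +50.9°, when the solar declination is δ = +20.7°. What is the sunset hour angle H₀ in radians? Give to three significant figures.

cos H₀ = −tan φ · tan δ = −tan(+50.9°) × tan(+20.700°) = -0.4650, so H₀ = 2.0544 rad = 117.71°.

H₀ = 2.05 rad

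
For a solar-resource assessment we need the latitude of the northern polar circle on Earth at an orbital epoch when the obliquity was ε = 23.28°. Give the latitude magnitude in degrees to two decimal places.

The polar circle is the lowest latitude that experiences at least one full rotation of continuous daylight at the northern-summer solstice; it lies at |φ| = 90° − ε = 90° − 23.28° = 66.72°.

66.72°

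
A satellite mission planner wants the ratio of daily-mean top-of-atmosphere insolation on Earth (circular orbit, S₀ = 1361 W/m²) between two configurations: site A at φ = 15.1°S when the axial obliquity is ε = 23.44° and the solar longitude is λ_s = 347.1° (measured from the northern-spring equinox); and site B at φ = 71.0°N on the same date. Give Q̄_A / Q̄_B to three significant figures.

— Configuration A (φ=-15.1°):
Solar declination: sin δ = sin ε · sin λ_s = sin 23.44° × sin 347.1° = -0.08881, so δ = -5.095°.
cos H₀ = −tan(-15.1°) tan(-5.095°) = -0.0241, H₀ = 1.5949 rad.
Bracket: H₀ sin φ sin δ + cos φ cos δ sin H₀ = 1.5949×-0.26050×-0.08881 + 0.96547×0.99605×0.99971 = 0.036898 + 0.961378 = 0.998276.
Q̄ = (S₀/π) × [bracket] = (1361/π) × 0.998276 = 432.47 W/m².
— Configuration B (φ=+71.0°):
cos H₀ = −tan(+71.0°) tan(-5.095°) = 0.2589, H₀ = 1.3089 rad.
Bracket: H₀ sin φ sin δ + cos φ cos δ sin H₀ = 1.3089×0.94552×-0.08881 + 0.32557×0.99605×0.96589 = -0.109910 + 0.313223 = 0.203313.
Q̄ = (S₀/π) × [bracket] = (1361/π) × 0.203313 = 88.079 W/m².
Ratio Q̄_A / Q̄_B = 432.47 / 88.079 = 4.910.

Q̄_A / Q̄_B ≈ 4.91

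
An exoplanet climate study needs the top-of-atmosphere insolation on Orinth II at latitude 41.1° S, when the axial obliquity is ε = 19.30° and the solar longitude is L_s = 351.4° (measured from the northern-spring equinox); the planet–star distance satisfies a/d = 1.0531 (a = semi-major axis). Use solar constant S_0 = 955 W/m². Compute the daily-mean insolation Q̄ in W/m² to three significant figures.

Q̄ ≈ 271 W/m²

Solar declination: sin δ = sin ε · sin L_s = sin 19.30° × sin 351.4° = -0.04942, so δ = -2.833°.
cos h₀ = −tan(-41.1°) tan(-2.833°) = -0.0432, h₀ = 1.6140 rad.
Bracket: h₀ sin ϕ sin δ + cos ϕ cos δ sin h₀ = 1.6140×-0.65738×-0.04942 + 0.75356×0.99878×0.99907 = 0.052435 + 0.751941 = 0.804376.
Inverse-square distance factor (a/d)² = 1.0531² = 1.109020.
Q̄ = (S_0/π) × 1.109020 × [bracket] = (955/π) × 1.109020 × 0.804376 = 271.2 W/m².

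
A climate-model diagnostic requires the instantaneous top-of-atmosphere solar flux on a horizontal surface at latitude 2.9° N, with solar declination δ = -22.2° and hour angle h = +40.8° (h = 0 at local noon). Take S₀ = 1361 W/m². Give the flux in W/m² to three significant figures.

927 W/m²

cos θ_z = sin φ sin δ + cos φ cos δ cos h = -0.019116 + 0.699982 = 0.680866.
Flux = S₀ · cos θ_z = 1361 × 0.680866 = 926.7 W/m².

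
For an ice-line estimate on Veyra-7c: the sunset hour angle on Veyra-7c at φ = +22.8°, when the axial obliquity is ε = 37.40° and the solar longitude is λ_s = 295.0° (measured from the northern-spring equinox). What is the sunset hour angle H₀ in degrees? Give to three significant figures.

Solar declination: sin δ = sin ε · sin λ_s = sin 37.40° × sin 295.0° = -0.55047, so δ = -33.399°.
cos H₀ = −tan φ · tan δ = −tan(+22.8°) × tan(-33.399°) = 0.2772, so H₀ = 1.2899 rad = 73.91°.

H₀ = 73.9°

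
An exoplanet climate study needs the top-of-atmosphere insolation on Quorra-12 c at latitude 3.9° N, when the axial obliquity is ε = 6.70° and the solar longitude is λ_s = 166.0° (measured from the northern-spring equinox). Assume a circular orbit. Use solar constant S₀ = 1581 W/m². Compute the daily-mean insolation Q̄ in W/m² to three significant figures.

Q̄ ≈ 503 W/m²

Solar declination: sin δ = sin ε · sin λ_s = sin 6.70° × sin 166.0° = 0.02823, so δ = +1.617°.
cos H₀ = −tan(+3.9°) tan(+1.617°) = -0.0019, H₀ = 1.5727 rad.
Bracket: H₀ sin φ sin δ + cos φ cos δ sin H₀ = 1.5727×0.06802×0.02823 + 0.99768×0.99960×1.00000 = 0.003020 + 0.997281 = 1.000301.
Q̄ = (S₀/π) × [bracket] = (1581/π) × 1.000301 = 503.4 W/m².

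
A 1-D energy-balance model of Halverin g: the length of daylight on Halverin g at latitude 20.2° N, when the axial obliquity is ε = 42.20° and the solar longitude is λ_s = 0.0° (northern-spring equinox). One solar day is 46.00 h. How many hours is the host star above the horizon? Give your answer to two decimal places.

23.00 h

Solar declination: sin δ = sin ε · sin λ_s = sin 42.20° × sin 0.0° = 0.00000, so δ = +0.000°.
cos H₀ = −tan φ · tan δ = −tan(+20.2°) × tan(+0.000°) = -0.0000, so H₀ = 1.5708 rad = 90.00°.
Daylight = 2H₀/(2π) × 46.00 h = (1.5708/π) × 46.00 = 23.00 h.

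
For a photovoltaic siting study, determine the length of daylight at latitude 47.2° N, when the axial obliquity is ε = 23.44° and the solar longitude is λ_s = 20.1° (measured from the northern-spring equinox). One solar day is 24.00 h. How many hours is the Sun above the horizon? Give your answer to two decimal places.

13.14 h

Solar declination: sin δ = sin ε · sin λ_s = sin 23.44° × sin 20.1° = 0.13670, so δ = +7.857°.
cos H₀ = −tan φ · tan δ = −tan(+47.2°) × tan(+7.857°) = -0.1490, so H₀ = 1.7204 rad = 98.57°.
Daylight = 2H₀/(2π) × 24.00 h = (1.7204/π) × 24.00 = 13.14 h.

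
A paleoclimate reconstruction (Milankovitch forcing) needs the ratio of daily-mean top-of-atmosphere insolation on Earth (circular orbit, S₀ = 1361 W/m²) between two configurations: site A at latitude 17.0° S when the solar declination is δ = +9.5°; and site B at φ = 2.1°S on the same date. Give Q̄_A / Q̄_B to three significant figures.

Q̄_A / Q̄_B ≈ 0.890

— Configuration A (φ=-17.0°):
cos H₀ = −tan(-17.0°) tan(+9.500°) = 0.0512, H₀ = 1.5196 rad.
Bracket: H₀ sin φ sin δ + cos φ cos δ sin H₀ = 1.5196×-0.29237×0.16505 + 0.95630×0.98629×0.99869 = -0.073329 + 0.941954 = 0.868625.
Q̄ = (S₀/π) × [bracket] = (1361/π) × 0.868625 = 376.31 W/m².
— Configuration B (φ=-2.1°):
cos H₀ = −tan(-2.1°) tan(+9.500°) = 0.0061, H₀ = 1.5647 rad.
Bracket: H₀ sin φ sin δ + cos φ cos δ sin H₀ = 1.5647×-0.03664×0.16505 + 0.99933×0.98629×0.99998 = -0.009462 + 0.985609 = 0.976147.
Q̄ = (S₀/π) × [bracket] = (1361/π) × 0.976147 = 422.89 W/m².
Ratio Q̄_A / Q̄_B = 376.31 / 422.89 = 0.8899.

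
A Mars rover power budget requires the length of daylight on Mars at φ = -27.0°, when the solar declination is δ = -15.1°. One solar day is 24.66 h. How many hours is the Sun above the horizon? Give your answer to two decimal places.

13.41 h

cos H₀ = −tan φ · tan δ = −tan(-27.0°) × tan(-15.100°) = -0.1375, so H₀ = 1.7087 rad = 97.90°.
Daylight = 2H₀/(2π) × 24.66 h = (1.7087/π) × 24.66 = 13.41 h.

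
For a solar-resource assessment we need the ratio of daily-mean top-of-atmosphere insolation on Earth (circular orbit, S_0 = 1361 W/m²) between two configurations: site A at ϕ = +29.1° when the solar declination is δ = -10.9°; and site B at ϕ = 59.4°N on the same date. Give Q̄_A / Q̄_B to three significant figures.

Q̄_A / Q̄_B ≈ 2.65

— Configuration A (ϕ=+29.1°):
cos h₀ = −tan(+29.1°) tan(-10.900°) = 0.1072, h₀ = 1.4634 rad.
Bracket: h₀ sin ϕ sin δ + cos ϕ cos δ sin h₀ = 1.4634×0.48634×-0.18910 + 0.87377×0.98196×0.99424 = -0.134584 + 0.853065 = 0.718481.
Q̄ = (S_0/π) × [bracket] = (1361/π) × 0.718481 = 311.26 W/m².
— Configuration B (ϕ=+59.4°):
cos h₀ = −tan(+59.4°) tan(-10.900°) = 0.3256, h₀ = 1.2391 rad.
Bracket: h₀ sin ϕ sin δ + cos ϕ cos δ sin h₀ = 1.2391×0.86074×-0.18910 + 0.50904×0.98196×0.94550 = -0.201683 + 0.472615 = 0.270932.
Q̄ = (S_0/π) × [bracket] = (1361/π) × 0.270932 = 117.37 W/m².
Ratio Q̄_A / Q̄_B = 311.26 / 117.37 = 2.652.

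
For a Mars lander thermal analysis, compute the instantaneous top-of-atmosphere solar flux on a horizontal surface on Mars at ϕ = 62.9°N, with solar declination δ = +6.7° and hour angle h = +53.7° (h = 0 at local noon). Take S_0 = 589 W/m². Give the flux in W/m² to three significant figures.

cos θ_z = sin ϕ sin δ + cos ϕ cos δ cos h = 0.103862 + 0.267847 = 0.371709.
Flux = S_0 · cos θ_z = 589 × 0.371709 = 218.9 W/m².

219 W/m²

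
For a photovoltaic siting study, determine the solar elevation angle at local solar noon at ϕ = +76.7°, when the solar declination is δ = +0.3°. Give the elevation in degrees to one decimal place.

13.6°

At local noon the hour angle is zero, so the zenith angle equals |ϕ − δ| = |+76.7° − (+0.300°)| = 76.400°.
Elevation = 90° − 76.400° = 13.6°.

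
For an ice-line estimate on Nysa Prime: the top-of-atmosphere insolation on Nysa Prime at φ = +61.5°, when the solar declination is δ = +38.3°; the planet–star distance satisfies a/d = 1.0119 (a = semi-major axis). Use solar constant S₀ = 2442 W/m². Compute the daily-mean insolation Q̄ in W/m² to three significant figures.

Q̄ ≈ 1.36e+03 W/m²

cos H₀ = −tan(+61.5°) tan(+38.300°) = -1.4545 ≤ −1 ⇒ polar day, H₀ = π.
Bracket: H₀ sin φ sin δ + cos φ cos δ sin H₀ = 3.1416×0.87882×0.61978 + 0.47716×0.78478×0.00000 = 1.711151 + 0.000000 = 1.711151.
Inverse-square distance factor (a/d)² = 1.0119² = 1.023942.
Q̄ = (S₀/π) × 1.023942 × [bracket] = (2442/π) × 1.023942 × 1.711151 = 1362 W/m².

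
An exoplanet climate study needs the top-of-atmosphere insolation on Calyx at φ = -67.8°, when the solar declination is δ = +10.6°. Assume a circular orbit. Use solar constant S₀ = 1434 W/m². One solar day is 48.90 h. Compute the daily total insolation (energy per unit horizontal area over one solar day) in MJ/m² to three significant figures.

cos H₀ = −tan(-67.8°) tan(+10.600°) = 0.4586, H₀ = 1.0944 rad.
Bracket: H₀ sin φ sin δ + cos φ cos δ sin H₀ = 1.0944×-0.92587×0.18395 + 0.37784×0.98294×0.88865 = -0.186391 + 0.330039 = 0.143648.
Q̄ = (S₀/π) × [bracket] = (1434/π) × 0.143648 = 65.569 W/m².
Daily total = Q̄ × 48.90 h × 3600 s/h = 65.569 × 48.90 × 3600 / 10⁶ = 11.54 MJ/m².

11.5 MJ/m²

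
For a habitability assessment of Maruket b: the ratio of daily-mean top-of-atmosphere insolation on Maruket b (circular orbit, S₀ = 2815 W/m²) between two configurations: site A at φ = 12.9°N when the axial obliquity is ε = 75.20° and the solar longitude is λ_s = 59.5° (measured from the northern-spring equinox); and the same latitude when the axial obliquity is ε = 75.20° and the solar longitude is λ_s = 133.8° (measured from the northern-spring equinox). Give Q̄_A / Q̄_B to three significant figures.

Q̄_A / Q̄_B ≈ 0.899

— Configuration A (φ=+12.9°):
Solar declination: sin δ = sin ε · sin λ_s = sin 75.20° × sin 59.5° = 0.83304, so δ = +56.413°.
cos H₀ = −tan(+12.9°) tan(+56.413°) = -0.3449, H₀ = 1.9229 rad.
Bracket: H₀ sin φ sin δ + cos φ cos δ sin H₀ = 1.9229×0.22325×0.83304 + 0.97476×0.55321×0.93865 = 0.357614 + 0.506164 = 0.863778.
Q̄ = (S₀/π) × [bracket] = (2815/π) × 0.863778 = 773.98 W/m².
— Configuration B (φ=+12.9°):
Solar declination: sin δ = sin ε · sin λ_s = sin 75.20° × sin 133.8° = 0.69781, so δ = +44.252°.
cos H₀ = −tan(+12.9°) tan(+44.252°) = -0.2231, H₀ = 1.7958 rad.
Bracket: H₀ sin φ sin δ + cos φ cos δ sin H₀ = 1.7958×0.22325×0.69781 + 0.97476×0.71628×0.97479 = 0.279761 + 0.680599 = 0.960360.
Q̄ = (S₀/π) × [bracket] = (2815/π) × 0.960360 = 860.52 W/m².
Ratio Q̄_A / Q̄_B = 773.98 / 860.52 = 0.8994.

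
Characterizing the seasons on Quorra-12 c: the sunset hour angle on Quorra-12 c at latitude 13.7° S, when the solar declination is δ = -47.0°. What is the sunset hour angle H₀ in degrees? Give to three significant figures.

H₀ = 105°

cos H₀ = −tan φ · tan δ = −tan(-13.7°) × tan(-47.000°) = -0.2614, so H₀ = 1.8353 rad = 105.15°.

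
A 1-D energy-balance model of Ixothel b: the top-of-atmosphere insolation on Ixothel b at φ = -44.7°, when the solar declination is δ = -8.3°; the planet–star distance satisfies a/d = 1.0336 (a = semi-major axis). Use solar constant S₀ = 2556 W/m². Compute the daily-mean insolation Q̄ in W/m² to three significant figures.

cos H₀ = −tan(-44.7°) tan(-8.300°) = -0.1444, H₀ = 1.7157 rad.
Bracket: H₀ sin φ sin δ + cos φ cos δ sin H₀ = 1.7157×-0.70339×-0.14436 + 0.71080×0.98953×0.98952 = 0.174215 + 0.695987 = 0.870202.
Inverse-square distance factor (a/d)² = 1.0336² = 1.068329.
Q̄ = (S₀/π) × 1.068329 × [bracket] = (2556/π) × 1.068329 × 0.870202 = 756.4 W/m².

Q̄ ≈ 756 W/m²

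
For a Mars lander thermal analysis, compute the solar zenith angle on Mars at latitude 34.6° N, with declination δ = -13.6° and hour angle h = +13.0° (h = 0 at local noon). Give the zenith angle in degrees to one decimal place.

θ_z = 49.8°

cos θ_z = sin ϕ sin δ + cos ϕ cos δ cos h = -0.133524 + 0.779551 = 0.646027.
θ_z = arccos(0.646027) = 49.8°.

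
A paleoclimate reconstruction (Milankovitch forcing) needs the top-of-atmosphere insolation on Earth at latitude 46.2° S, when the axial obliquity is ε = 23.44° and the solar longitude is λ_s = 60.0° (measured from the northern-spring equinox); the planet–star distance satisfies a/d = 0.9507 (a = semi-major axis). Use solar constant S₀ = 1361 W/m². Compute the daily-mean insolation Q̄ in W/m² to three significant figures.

Solar declination: sin δ = sin ε · sin λ_s = sin 23.44° × sin 60.0° = 0.34449, so δ = +20.151°.
cos H₀ = −tan(-46.2°) tan(+20.151°) = 0.3827, H₀ = 1.1781 rad.
Bracket: H₀ sin φ sin δ + cos φ cos δ sin H₀ = 1.1781×-0.72176×0.34449 + 0.69214×0.93879×0.92389 = -0.292922 + 0.600320 = 0.307398.
Inverse-square distance factor (a/d)² = 0.9507² = 0.903830.
Q̄ = (S₀/π) × 0.903830 × [bracket] = (1361/π) × 0.903830 × 0.307398 = 120.4 W/m².

Q̄ ≈ 120 W/m²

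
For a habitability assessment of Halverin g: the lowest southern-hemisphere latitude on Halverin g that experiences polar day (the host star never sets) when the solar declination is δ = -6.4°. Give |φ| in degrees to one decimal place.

Polar day requires cos H₀ = −tan φ tan δ ≤ −1, i.e. tan φ tan δ ≥ 1.
The boundary is |tan φ| · |tan δ| = 1, so |φ| = 90° − |δ| = 90° − 6.4° = 83.6° in the southern hemisphere.

|φ| = 83.6°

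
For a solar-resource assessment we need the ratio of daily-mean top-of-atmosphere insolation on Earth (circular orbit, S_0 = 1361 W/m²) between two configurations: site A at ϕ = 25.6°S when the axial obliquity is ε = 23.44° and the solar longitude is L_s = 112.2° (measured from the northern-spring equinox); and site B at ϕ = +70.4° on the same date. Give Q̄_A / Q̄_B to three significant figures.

Q̄_A / Q̄_B ≈ 0.554

— Configuration A (ϕ=-25.6°):
Solar declination: sin δ = sin ε · sin L_s = sin 23.44° × sin 112.2° = 0.36830, so δ = +21.611°.
cos h₀ = −tan(-25.6°) tan(+21.611°) = 0.1898, h₀ = 1.3798 rad.
Bracket: h₀ sin ϕ sin δ + cos ϕ cos δ sin h₀ = 1.3798×-0.43209×0.36830 + 0.90183×0.92971×0.98182 = -0.219580 + 0.823198 = 0.603618.
Q̄ = (S_0/π) × [bracket] = (1361/π) × 0.603618 = 261.50 W/m².
— Configuration B (ϕ=+70.4°):
cos h₀ = −tan(+70.4°) tan(+21.611°) = -1.1125 ≤ −1 ⇒ polar day, h₀ = π.
Bracket: h₀ sin ϕ sin δ + cos ϕ cos δ sin h₀ = 3.1416×0.94206×0.36830 + 0.33545×0.92971×0.00000 = 1.090012 + 0.000000 = 1.090012.
Q̄ = (S_0/π) × [bracket] = (1361/π) × 1.090012 = 472.21 W/m².
Ratio Q̄_A / Q̄_B = 261.50 / 472.21 = 0.5538.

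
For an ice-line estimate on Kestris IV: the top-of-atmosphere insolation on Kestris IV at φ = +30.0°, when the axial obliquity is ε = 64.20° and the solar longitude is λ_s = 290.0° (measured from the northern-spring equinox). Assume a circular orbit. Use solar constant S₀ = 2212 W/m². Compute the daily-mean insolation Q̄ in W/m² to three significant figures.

Solar declination: sin δ = sin ε · sin λ_s = sin 64.20° × sin 290.0° = -0.84602, so δ = -57.782°.
cos H₀ = −tan(+30.0°) tan(-57.782°) = 0.9162, H₀ = 0.4124 rad.
Bracket: H₀ sin φ sin δ + cos φ cos δ sin H₀ = 0.4124×0.50000×-0.84602 + 0.86603×0.53315×0.40080 = -0.174449 + 0.185059 = 0.010610.
Q̄ = (S₀/π) × [bracket] = (2212/π) × 0.010610 = 7.471 W/m².

Q̄ ≈ 7.47 W/m²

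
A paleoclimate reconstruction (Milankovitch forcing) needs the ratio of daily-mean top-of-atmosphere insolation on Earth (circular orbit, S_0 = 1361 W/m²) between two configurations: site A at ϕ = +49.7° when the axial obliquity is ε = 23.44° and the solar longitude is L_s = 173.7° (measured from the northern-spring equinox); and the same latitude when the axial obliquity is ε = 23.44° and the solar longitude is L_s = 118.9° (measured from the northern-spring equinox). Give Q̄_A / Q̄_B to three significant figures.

Q̄_A / Q̄_B ≈ 0.646

— Configuration A (ϕ=+49.7°):
Solar declination: sin δ = sin ε · sin L_s = sin 23.44° × sin 173.7° = 0.04365, so δ = +2.502°.
cos h₀ = −tan(+49.7°) tan(+2.502°) = -0.0515, h₀ = 1.6223 rad.
Bracket: h₀ sin ϕ sin δ + cos ϕ cos δ sin h₀ = 1.6223×0.76267×0.04365 + 0.64679×0.99905×0.99867 = 0.054007 + 0.645316 = 0.699323.
Q̄ = (S_0/π) × [bracket] = (1361/π) × 0.699323 = 302.96 W/m².
— Configuration B (ϕ=+49.7°):
Solar declination: sin δ = sin ε · sin L_s = sin 23.44° × sin 118.9° = 0.34825, so δ = +20.380°.
cos h₀ = −tan(+49.7°) tan(+20.380°) = -0.4381, h₀ = 2.0242 rad.
Bracket: h₀ sin ϕ sin δ + cos ϕ cos δ sin h₀ = 2.0242×0.76267×0.34825 + 0.64679×0.93740×0.89894 = 0.537627 + 0.545028 = 1.082655.
Q̄ = (S_0/π) × [bracket] = (1361/π) × 1.082655 = 469.03 W/m².
Ratio Q̄_A / Q̄_B = 302.96 / 469.03 = 0.6459.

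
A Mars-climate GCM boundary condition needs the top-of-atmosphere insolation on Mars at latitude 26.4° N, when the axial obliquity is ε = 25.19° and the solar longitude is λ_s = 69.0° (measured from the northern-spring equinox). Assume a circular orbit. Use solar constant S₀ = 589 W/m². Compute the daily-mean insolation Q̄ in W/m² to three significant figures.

Q̄ ≈ 210 W/m²

Solar declination: sin δ = sin ε · sin λ_s = sin 25.19° × sin 69.0° = 0.39735, so δ = +23.413°.
cos H₀ = −tan(+26.4°) tan(+23.413°) = -0.2149, H₀ = 1.7874 rad.
Bracket: H₀ sin φ sin δ + cos φ cos δ sin H₀ = 1.7874×0.44464×0.39735 + 0.89571×0.91767×0.97663 = 0.315794 + 0.802757 = 1.118551.
Q̄ = (S₀/π) × [bracket] = (589/π) × 1.118551 = 209.7 W/m².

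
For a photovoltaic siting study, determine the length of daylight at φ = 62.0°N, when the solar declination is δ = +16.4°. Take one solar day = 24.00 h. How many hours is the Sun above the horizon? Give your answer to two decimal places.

16.48 h

cos H₀ = −tan φ · tan δ = −tan(+62.0°) × tan(+16.400°) = -0.5535, so H₀ = 2.1574 rad = 123.61°.
Daylight = 2H₀/(2π) × 24.00 h = (2.1574/π) × 24.00 = 16.48 h.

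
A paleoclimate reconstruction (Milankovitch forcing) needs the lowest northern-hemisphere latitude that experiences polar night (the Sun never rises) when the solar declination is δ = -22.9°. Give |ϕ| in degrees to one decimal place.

Polar night requires cos h₀ = −tan ϕ tan δ ≥ 1, i.e. tan ϕ tan δ ≤ −1.
The boundary is |tan ϕ| · |tan δ| = 1, so |ϕ| = 90° − |δ| = 90° − 22.9° = 67.1° in the northern hemisphere.

|ϕ| = 67.1°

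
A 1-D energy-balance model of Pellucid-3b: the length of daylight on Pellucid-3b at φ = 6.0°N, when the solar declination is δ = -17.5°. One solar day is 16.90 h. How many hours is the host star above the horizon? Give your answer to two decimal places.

8.27 h

cos H₀ = −tan φ · tan δ = −tan(+6.0°) × tan(-17.500°) = 0.0331, so H₀ = 1.5377 rad = 88.10°.
Daylight = 2H₀/(2π) × 16.90 h = (1.5377/π) × 16.90 = 8.27 h.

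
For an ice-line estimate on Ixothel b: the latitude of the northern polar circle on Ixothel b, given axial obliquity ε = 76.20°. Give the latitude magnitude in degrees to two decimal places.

The polar circle is the lowest latitude that experiences at least one full rotation of continuous daylight at the northern-summer solstice; it lies at |ϕ| = 90° − ε = 90° − 76.20° = 13.80°.

13.80°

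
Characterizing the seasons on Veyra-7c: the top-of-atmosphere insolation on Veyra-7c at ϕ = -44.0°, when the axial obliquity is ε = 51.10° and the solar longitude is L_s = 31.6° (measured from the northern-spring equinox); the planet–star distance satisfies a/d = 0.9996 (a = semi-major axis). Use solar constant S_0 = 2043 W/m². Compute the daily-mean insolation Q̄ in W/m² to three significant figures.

Solar declination: sin δ = sin ε · sin L_s = sin 51.10° × sin 31.6° = 0.40779, so δ = +24.066°.
cos h₀ = −tan(-44.0°) tan(+24.066°) = 0.4313, h₀ = 1.1249 rad.
Bracket: h₀ sin ϕ sin δ + cos ϕ cos δ sin h₀ = 1.1249×-0.69466×0.40779 + 0.71934×0.91308×0.90222 = -0.318656 + 0.592592 = 0.273936.
Inverse-square distance factor (a/d)² = 0.9996² = 0.999200.
Q̄ = (S_0/π) × 0.999200 × [bracket] = (2043/π) × 0.999200 × 0.273936 = 178.0 W/m².

Q̄ ≈ 178 W/m²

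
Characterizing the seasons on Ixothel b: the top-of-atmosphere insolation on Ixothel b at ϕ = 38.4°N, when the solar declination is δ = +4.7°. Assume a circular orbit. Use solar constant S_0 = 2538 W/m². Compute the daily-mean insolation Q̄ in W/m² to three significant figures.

cos h₀ = −tan(+38.4°) tan(+4.700°) = -0.0652, h₀ = 1.6360 rad.
Bracket: h₀ sin ϕ sin δ + cos ϕ cos δ sin h₀ = 1.6360×0.62115×0.08194 + 0.78369×0.99664×0.99787 = 0.083268 + 0.779393 = 0.862661.
Q̄ = (S_0/π) × [bracket] = (2538/π) × 0.862661 = 696.9 W/m².

Q̄ ≈ 697 W/m²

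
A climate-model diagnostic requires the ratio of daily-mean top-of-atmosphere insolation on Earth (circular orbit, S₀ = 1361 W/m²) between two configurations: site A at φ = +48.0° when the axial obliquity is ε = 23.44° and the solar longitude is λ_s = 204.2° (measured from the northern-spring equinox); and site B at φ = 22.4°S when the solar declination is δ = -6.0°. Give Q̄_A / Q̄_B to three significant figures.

Q̄_A / Q̄_B ≈ 0.489

— Configuration A (φ=+48.0°):
Solar declination: sin δ = sin ε · sin λ_s = sin 23.44° × sin 204.2° = -0.16306, so δ = -9.385°.
cos H₀ = −tan(+48.0°) tan(-9.385°) = 0.1836, H₀ = 1.3862 rad.
Bracket: H₀ sin φ sin δ + cos φ cos δ sin H₀ = 1.3862×0.74314×-0.16306 + 0.66913×0.98662×0.98301 = -0.167975 + 0.648961 = 0.480986.
Q̄ = (S₀/π) × [bracket] = (1361/π) × 0.480986 = 208.37 W/m².
— Configuration B (φ=-22.4°):
cos H₀ = −tan(-22.4°) tan(-6.000°) = -0.0433, H₀ = 1.6141 rad.
Bracket: H₀ sin φ sin δ + cos φ cos δ sin H₀ = 1.6141×-0.38107×-0.10453 + 0.92455×0.99452×0.99906 = 0.064295 + 0.918619 = 0.982914.
Q̄ = (S₀/π) × [bracket] = (1361/π) × 0.982914 = 425.82 W/m².
Ratio Q̄_A / Q̄_B = 208.37 / 425.82 = 0.4893.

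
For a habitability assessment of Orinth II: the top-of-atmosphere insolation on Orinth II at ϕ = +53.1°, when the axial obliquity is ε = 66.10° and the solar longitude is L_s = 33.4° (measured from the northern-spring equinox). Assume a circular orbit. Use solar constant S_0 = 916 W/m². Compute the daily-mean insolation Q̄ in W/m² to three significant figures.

Solar declination: sin δ = sin ε · sin L_s = sin 66.10° × sin 33.4° = 0.50328, so δ = +30.217°.
cos h₀ = −tan(+53.1°) tan(+30.217°) = -0.7757, h₀ = 2.4586 rad.
Bracket: h₀ sin ϕ sin δ + cos ϕ cos δ sin h₀ = 2.4586×0.79968×0.50328 + 0.60042×0.86412×0.63110 = 0.989495 + 0.327437 = 1.316932.
Q̄ = (S_0/π) × [bracket] = (916/π) × 1.316932 = 384.0 W/m².

Q̄ ≈ 384 W/m²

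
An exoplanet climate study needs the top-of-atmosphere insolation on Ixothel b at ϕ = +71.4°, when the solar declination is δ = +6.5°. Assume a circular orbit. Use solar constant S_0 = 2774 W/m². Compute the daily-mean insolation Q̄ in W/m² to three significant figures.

Q̄ ≈ 445 W/m²

cos h₀ = −tan(+71.4°) tan(+6.500°) = -0.3386, h₀ = 1.9162 rad.
Bracket: h₀ sin ϕ sin δ + cos ϕ cos δ sin h₀ = 1.9162×0.94777×0.11320 + 0.31896×0.99357×0.94095 = 0.205584 + 0.298196 = 0.503780.
Q̄ = (S_0/π) × [bracket] = (2774/π) × 0.503780 = 444.8 W/m².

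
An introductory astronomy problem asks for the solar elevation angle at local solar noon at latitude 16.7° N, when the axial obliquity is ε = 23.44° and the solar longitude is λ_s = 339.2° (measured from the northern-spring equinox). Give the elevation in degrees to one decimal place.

65.2°

Solar declination: sin δ = sin ε · sin λ_s = sin 23.44° × sin 339.2° = -0.14126, so δ = -8.121°.
At local noon the hour angle is zero, so the zenith angle equals |φ − δ| = |+16.7° − (-8.121°)| = 24.821°.
Elevation = 90° − 24.821° = 65.2°.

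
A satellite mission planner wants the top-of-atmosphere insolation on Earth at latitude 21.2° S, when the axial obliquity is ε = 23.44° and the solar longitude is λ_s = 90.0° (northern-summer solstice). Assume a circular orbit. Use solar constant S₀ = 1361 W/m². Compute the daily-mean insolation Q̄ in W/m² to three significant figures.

Solar declination: sin δ = sin ε · sin λ_s = sin 23.44° × sin 90.0° = 0.39779, so δ = +23.440°.
cos H₀ = −tan(-21.2°) tan(+23.440°) = 0.1682, H₀ = 1.4018 rad.
Bracket: H₀ sin φ sin δ + cos φ cos δ sin H₀ = 1.4018×-0.36162×0.39779 + 0.93232×0.91748×0.98576 = -0.201647 + 0.843204 = 0.641557.
Q̄ = (S₀/π) × [bracket] = (1361/π) × 0.641557 = 277.9 W/m².

Q̄ ≈ 278 W/m²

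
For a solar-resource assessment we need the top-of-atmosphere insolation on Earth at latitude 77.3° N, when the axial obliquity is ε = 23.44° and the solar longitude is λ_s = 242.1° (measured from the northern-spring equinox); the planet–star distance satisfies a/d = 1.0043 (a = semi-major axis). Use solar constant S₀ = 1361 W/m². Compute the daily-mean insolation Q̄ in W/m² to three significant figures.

Solar declination: sin δ = sin ε · sin λ_s = sin 23.44° × sin 242.1° = -0.35155, so δ = -20.582°.
cos H₀ = −tan(+77.3°) tan(-20.582°) = 1.6663 ≥ 1 ⇒ polar night, H₀ = 0 and Q̄ = 0.
Inverse-square distance factor (a/d)² = 1.0043² = 1.008618.

Q̄ ≈ 0.00 W/m²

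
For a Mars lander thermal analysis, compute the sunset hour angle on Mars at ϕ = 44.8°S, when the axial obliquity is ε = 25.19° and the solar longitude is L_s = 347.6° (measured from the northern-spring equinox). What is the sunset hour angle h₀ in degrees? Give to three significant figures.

Solar declination: sin δ = sin ε · sin L_s = sin 25.19° × sin 347.6° = -0.09140, so δ = -5.244°.
cos h₀ = −tan ϕ · tan δ = −tan(-44.8°) × tan(-5.244°) = -0.0911, so h₀ = 1.6621 rad = 95.23°.

h₀ = 95.2°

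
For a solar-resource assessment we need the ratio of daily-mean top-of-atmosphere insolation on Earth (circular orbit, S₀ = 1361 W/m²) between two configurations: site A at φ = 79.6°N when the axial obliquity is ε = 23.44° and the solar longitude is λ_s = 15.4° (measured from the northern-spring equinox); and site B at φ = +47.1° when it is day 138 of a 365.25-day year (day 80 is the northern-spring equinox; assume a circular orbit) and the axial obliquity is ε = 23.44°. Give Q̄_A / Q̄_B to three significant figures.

— Configuration A (φ=+79.6°):
Solar declination: sin δ = sin ε · sin λ_s = sin 23.44° × sin 15.4° = 0.10564, so δ = +6.064°.
cos H₀ = −tan(+79.6°) tan(+6.064°) = -0.5788, H₀ = 2.1881 rad.
Bracket: H₀ sin φ sin δ + cos φ cos δ sin H₀ = 2.1881×0.98357×0.10564 + 0.18052×0.99440×0.81547 = 0.227353 + 0.146384 = 0.373737.
Q̄ = (S₀/π) × [bracket] = (1361/π) × 0.373737 = 161.91 W/m².
— Configuration B (φ=+47.1°):
Solar longitude: λ_s = 360° × (138 − 80)/365.25 = 57.166°.
sin δ = sin 23.44° × sin 57.166° = 0.33424, so δ = +19.526°.
cos H₀ = −tan(+47.1°) tan(+19.526°) = -0.3816, H₀ = 1.9624 rad.
Bracket: H₀ sin φ sin δ + cos φ cos δ sin H₀ = 1.9624×0.73254×0.33424 + 0.68072×0.94249×0.92431 = 0.480482 + 0.593011 = 1.073493.
Q̄ = (S₀/π) × [bracket] = (1361/π) × 1.073493 = 465.06 W/m².
Ratio Q̄_A / Q̄_B = 161.91 / 465.06 = 0.3481.

Q̄_A / Q̄_B ≈ 0.348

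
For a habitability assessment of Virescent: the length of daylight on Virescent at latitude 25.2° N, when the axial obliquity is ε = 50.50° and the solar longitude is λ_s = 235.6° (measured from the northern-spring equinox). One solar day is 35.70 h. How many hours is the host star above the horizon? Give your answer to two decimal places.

13.32 h

Solar declination: sin δ = sin ε · sin λ_s = sin 50.50° × sin 235.6° = -0.63668, so δ = -39.545°.
cos H₀ = −tan φ · tan δ = −tan(+25.2°) × tan(-39.545°) = 0.3885, so H₀ = 1.1718 rad = 67.14°.
Daylight = 2H₀/(2π) × 35.70 h = (1.1718/π) × 35.70 = 13.32 h.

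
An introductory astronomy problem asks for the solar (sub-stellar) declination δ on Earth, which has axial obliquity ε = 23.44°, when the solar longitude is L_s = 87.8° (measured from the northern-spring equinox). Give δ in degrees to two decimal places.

δ = +23.42°

sin δ = sin ε · sin L_s = sin 23.44° × sin 87.8° = 0.397495.
δ = arcsin(0.397495) = +23.42°.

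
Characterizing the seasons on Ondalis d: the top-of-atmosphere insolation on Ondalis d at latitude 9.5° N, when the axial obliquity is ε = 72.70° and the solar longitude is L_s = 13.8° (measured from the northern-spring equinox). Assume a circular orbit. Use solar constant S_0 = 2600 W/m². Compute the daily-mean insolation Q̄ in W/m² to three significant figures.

Solar declination: sin δ = sin ε · sin L_s = sin 72.70° × sin 13.8° = 0.22774, so δ = +13.164°.
cos h₀ = −tan(+9.5°) tan(+13.164°) = -0.0391, h₀ = 1.6099 rad.
Bracket: h₀ sin ϕ sin δ + cos ϕ cos δ sin h₀ = 1.6099×0.16505×0.22774 + 0.98629×0.97372×0.99923 = 0.060514 + 0.959631 = 1.020145.
Q̄ = (S_0/π) × [bracket] = (2600/π) × 1.020145 = 844.3 W/m².

Q̄ ≈ 844 W/m²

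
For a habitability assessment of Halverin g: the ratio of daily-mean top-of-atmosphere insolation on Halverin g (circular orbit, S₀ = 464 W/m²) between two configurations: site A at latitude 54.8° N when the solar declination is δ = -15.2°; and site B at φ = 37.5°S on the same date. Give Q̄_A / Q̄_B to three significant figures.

Q̄_A / Q̄_B ≈ 0.253

— Configuration A (φ=+54.8°):
cos H₀ = −tan(+54.8°) tan(-15.200°) = 0.3852, H₀ = 1.1754 rad.
Bracket: H₀ sin φ sin δ + cos φ cos δ sin H₀ = 1.1754×0.81714×-0.26219 + 0.57643×0.96502×0.92285 = -0.251825 + 0.513351 = 0.261526.
Q̄ = (S₀/π) × [bracket] = (464/π) × 0.261526 = 38.626 W/m².
— Configuration B (φ=-37.5°):
cos H₀ = −tan(-37.5°) tan(-15.200°) = -0.2085, H₀ = 1.7808 rad.
Bracket: H₀ sin φ sin δ + cos φ cos δ sin H₀ = 1.7808×-0.60876×-0.26219 + 0.79335×0.96502×0.97803 = 0.284235 + 0.748778 = 1.033013.
Q̄ = (S₀/π) × [bracket] = (464/π) × 1.033013 = 152.57 W/m².
Ratio Q̄_A / Q̄_B = 38.626 / 152.57 = 0.2532.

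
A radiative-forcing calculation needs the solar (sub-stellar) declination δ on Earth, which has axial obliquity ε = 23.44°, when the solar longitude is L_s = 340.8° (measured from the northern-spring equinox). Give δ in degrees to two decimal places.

sin δ = sin ε · sin L_s = sin 23.44° × sin 340.8° = -0.130819.
δ = arcsin(-0.130819) = -7.52°.

δ = -7.52°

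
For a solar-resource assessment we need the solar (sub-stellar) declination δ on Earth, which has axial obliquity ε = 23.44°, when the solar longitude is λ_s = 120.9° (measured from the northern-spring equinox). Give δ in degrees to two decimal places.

δ = +19.96°

sin δ = sin ε · sin λ_s = sin 23.44° × sin 120.9° = 0.341328.
δ = arcsin(0.341328) = +19.96°.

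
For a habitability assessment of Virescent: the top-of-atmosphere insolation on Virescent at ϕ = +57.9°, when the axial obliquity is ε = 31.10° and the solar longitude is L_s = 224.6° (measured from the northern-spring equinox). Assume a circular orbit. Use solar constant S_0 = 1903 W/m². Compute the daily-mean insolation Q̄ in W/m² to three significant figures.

Solar declination: sin δ = sin ε · sin L_s = sin 31.10° × sin 224.6° = -0.36269, so δ = -21.265°.
cos h₀ = −tan(+57.9°) tan(-21.265°) = 0.6204, h₀ = 0.9015 rad.
Bracket: h₀ sin ϕ sin δ + cos ϕ cos δ sin h₀ = 0.9015×0.84712×-0.36269 + 0.53140×0.93191×0.78428 = -0.276979 + 0.388389 = 0.111410.
Q̄ = (S_0/π) × [bracket] = (1903/π) × 0.111410 = 67.49 W/m².

Q̄ ≈ 67.5 W/m²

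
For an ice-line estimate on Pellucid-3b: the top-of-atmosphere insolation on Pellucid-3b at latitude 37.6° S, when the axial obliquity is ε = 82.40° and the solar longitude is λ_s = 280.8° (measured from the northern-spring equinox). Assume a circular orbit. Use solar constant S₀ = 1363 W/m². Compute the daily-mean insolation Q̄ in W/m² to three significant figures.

Q̄ ≈ 810 W/m²

Solar declination: sin δ = sin ε · sin λ_s = sin 82.40° × sin 280.8° = -0.97366, so δ = -76.820°.
cos H₀ = −tan(-37.6°) tan(-76.820°) = -3.2885 ≤ −1 ⇒ polar day, H₀ = π.
Bracket: H₀ sin φ sin δ + cos φ cos δ sin H₀ = 3.1416×-0.61015×-0.97366 + 0.79229×0.22801×0.00000 = 1.866357 + 0.000000 = 1.866357.
Q̄ = (S₀/π) × [bracket] = (1363/π) × 1.866357 = 809.7 W/m².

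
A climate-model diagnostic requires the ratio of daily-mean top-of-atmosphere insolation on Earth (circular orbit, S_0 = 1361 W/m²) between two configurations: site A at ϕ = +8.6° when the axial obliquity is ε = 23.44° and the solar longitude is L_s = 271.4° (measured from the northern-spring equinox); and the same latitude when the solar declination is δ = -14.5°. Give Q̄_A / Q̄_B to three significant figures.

Q̄_A / Q̄_B ≈ 0.907

— Configuration A (ϕ=+8.6°):
Solar declination: sin δ = sin ε · sin L_s = sin 23.44° × sin 271.4° = -0.39767, so δ = -23.433°.
cos h₀ = −tan(+8.6°) tan(-23.433°) = 0.0655, h₀ = 1.5052 rad.
Bracket: h₀ sin ϕ sin δ + cos ϕ cos δ sin h₀ = 1.5052×0.14954×-0.39767 + 0.98876×0.91753×0.99785 = -0.089511 + 0.905266 = 0.815755.
Q̄ = (S_0/π) × [bracket] = (1361/π) × 0.815755 = 353.40 W/m².
— Configuration B (ϕ=+8.6°):
cos h₀ = −tan(+8.6°) tan(-14.500°) = 0.0391, h₀ = 1.5317 rad.
Bracket: h₀ sin ϕ sin δ + cos ϕ cos δ sin h₀ = 1.5317×0.14954×-0.25038 + 0.98876×0.96815×0.99923 = -0.057350 + 0.956531 = 0.899181.
Q̄ = (S_0/π) × [bracket] = (1361/π) × 0.899181 = 389.54 W/m².
Ratio Q̄_A / Q̄_B = 353.40 / 389.54 = 0.9072.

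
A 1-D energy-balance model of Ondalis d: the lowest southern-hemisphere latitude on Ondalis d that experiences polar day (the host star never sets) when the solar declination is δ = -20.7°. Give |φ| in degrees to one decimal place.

Polar day requires cos H₀ = −tan φ tan δ ≤ −1, i.e. tan φ tan δ ≥ 1.
The boundary is |tan φ| · |tan δ| = 1, so |φ| = 90° − |δ| = 90° − 20.7° = 69.3° in the southern hemisphere.

|φ| = 69.3°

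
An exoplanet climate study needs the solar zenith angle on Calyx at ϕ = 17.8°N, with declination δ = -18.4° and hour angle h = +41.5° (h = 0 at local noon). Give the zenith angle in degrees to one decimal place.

θ_z = 54.5°

cos θ_z = sin ϕ sin δ + cos ϕ cos δ cos h = -0.096492 + 0.676646 = 0.580154.
θ_z = arccos(0.580154) = 54.5°.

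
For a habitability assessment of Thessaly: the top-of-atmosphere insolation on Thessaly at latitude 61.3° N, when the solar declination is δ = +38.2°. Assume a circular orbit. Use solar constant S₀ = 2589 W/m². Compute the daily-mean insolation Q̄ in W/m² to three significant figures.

Q̄ ≈ 1.40e+03 W/m²

cos H₀ = −tan(+61.3°) tan(+38.200°) = -1.4373 ≤ −1 ⇒ polar day, H₀ = π.
Bracket: H₀ sin φ sin δ + cos φ cos δ sin H₀ = 3.1416×0.87715×0.61841 + 0.48022×0.78586×0.00000 = 1.704124 + 0.000000 = 1.704124.
Q̄ = (S₀/π) × [bracket] = (2589/π) × 1.704124 = 1404 W/m².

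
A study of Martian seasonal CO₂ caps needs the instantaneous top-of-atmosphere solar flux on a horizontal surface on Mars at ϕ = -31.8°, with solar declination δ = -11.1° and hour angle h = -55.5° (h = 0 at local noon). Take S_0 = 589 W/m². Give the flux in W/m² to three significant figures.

cos θ_z = sin ϕ sin δ + cos ϕ cos δ cos h = 0.101451 + 0.472379 = 0.573830.
Flux = S_0 · cos θ_z = 589 × 0.573830 = 338.0 W/m².

338 W/m²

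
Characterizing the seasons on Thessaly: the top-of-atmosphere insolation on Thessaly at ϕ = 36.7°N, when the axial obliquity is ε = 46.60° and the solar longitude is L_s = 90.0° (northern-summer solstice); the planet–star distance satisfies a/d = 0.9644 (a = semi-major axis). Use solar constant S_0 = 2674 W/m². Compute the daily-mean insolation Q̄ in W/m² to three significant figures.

Q̄ ≈ 1.12e+03 W/m²

Solar declination: sin δ = sin ε · sin L_s = sin 46.60° × sin 90.0° = 0.72657, so δ = +46.600°.
cos h₀ = −tan(+36.7°) tan(+46.600°) = -0.7882, h₀ = 2.4787 rad.
Bracket: h₀ sin ϕ sin δ + cos ϕ cos δ sin h₀ = 2.4787×0.59763×0.72657 + 0.80178×0.68709×0.61540 = 1.076301 + 0.339021 = 1.415322.
Inverse-square distance factor (a/d)² = 0.9644² = 0.930067.
Q̄ = (S_0/π) × 0.930067 × [bracket] = (2674/π) × 0.930067 × 1.415322 = 1120 W/m².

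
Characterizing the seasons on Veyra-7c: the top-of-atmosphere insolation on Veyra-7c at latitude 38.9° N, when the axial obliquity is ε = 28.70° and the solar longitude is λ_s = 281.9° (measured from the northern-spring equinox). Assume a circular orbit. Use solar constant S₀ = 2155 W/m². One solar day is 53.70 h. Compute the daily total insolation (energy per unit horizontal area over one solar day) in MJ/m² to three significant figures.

Solar declination: sin δ = sin ε · sin λ_s = sin 28.70° × sin 281.9° = -0.46990, so δ = -28.028°.
cos H₀ = −tan(+38.9°) tan(-28.028°) = 0.4295, H₀ = 1.1268 rad.
Bracket: H₀ sin φ sin δ + cos φ cos δ sin H₀ = 1.1268×0.62796×-0.46990 + 0.77824×0.88272×0.90305 = -0.332494 + 0.620366 = 0.287872.
Q̄ = (S₀/π) × [bracket] = (2155/π) × 0.287872 = 197.47 W/m².
Daily total = Q̄ × 53.70 h × 3600 s/h = 197.47 × 53.70 × 3600 / 10⁶ = 38.17 MJ/m².

38.2 MJ/m²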